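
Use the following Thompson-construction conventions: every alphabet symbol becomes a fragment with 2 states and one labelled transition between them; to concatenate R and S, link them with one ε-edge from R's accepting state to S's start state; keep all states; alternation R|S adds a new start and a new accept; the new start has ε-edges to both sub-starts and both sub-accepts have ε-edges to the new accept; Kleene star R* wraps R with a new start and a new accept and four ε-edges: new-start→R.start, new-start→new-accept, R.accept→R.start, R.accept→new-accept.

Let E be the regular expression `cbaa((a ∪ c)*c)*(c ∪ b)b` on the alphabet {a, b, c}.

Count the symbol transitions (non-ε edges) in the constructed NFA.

Per subexpression:
Each of the 10 symbol leaves contributes exactly 1 symbol transition.
  a ∪ c — 2 symbol transitions
  (a ∪ c)* — 2 symbol transitions
  (a ∪ c)*c — 3 symbol transitions
  ((a ∪ c)*c)* — 3 symbol transitions
  c ∪ b — 2 symbol transitions
  cbaa((a ∪ c)*c)*(c ∪ b)b — 10 symbol transitions

10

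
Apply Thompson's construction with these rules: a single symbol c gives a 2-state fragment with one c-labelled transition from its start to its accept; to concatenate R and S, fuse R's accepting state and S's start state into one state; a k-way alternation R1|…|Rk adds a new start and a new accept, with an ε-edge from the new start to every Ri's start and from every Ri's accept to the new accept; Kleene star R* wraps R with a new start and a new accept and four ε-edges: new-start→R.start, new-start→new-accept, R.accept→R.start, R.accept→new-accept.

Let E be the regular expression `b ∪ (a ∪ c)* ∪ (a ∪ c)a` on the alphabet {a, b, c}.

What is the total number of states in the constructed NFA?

Recursing over subexpressions:
Each of the 6 symbol leaves contributes a 2-state fragment.
  a ∪ c : 6 states
  (a ∪ c)* : 8 states
  a ∪ c : 6 states
  (a ∪ c)a : 7 states
  b ∪ (a ∪ c)* ∪ (a ∪ c)a : 19 states

19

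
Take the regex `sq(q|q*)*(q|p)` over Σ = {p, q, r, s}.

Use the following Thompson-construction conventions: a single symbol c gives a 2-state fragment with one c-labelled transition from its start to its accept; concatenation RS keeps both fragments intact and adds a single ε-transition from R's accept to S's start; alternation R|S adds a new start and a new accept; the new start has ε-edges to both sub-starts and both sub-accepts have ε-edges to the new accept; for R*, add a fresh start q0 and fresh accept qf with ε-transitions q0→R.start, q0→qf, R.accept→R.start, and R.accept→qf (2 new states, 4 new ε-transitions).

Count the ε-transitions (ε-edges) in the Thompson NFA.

By structural recursion:
Each of the 6 symbol leaves contributes 0 ε-transitions.
  q* = 4 ε-transitions
  q|q* = 8 ε-transitions
  (q|q*)* = 12 ε-transitions
  q|p = 4 ε-transitions
  sq(q|q*)*(q|p) = 19 ε-transitions

19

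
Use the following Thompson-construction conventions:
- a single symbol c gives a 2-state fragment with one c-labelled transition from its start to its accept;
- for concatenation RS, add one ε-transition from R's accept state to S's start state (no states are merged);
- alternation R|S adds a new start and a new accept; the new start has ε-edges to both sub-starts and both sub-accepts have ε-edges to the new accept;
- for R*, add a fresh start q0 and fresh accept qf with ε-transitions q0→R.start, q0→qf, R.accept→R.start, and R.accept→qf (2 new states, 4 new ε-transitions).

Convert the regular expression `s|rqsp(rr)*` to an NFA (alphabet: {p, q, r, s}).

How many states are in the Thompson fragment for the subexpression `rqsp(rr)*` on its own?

14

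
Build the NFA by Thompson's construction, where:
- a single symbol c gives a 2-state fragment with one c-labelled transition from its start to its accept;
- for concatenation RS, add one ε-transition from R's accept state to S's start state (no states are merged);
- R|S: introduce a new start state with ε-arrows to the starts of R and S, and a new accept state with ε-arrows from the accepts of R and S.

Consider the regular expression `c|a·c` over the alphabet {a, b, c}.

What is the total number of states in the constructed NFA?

Recursing over subexpressions:
Each of the 3 symbol leaves contributes a 2-state fragment.
  a·c → 4 states
  c|a·c → 8 states

8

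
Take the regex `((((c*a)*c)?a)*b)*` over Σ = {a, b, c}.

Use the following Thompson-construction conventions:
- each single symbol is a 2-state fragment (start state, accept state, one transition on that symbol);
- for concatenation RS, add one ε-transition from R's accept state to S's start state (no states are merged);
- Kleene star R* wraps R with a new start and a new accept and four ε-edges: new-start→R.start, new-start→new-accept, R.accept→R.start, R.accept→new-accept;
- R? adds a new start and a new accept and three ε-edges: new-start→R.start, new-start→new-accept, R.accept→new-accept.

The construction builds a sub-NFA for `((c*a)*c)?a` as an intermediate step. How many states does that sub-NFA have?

Fragment for `((c*a)*c)?a`:
Each of the 4 symbol leaves contributes a 2-state fragment.
  c* = 4 states
  c*a = 6 states
  (c*a)* = 8 states
  (c*a)*c = 10 states
  ((c*a)*c)? = 12 states
  ((c*a)*c)?a = 14 states

14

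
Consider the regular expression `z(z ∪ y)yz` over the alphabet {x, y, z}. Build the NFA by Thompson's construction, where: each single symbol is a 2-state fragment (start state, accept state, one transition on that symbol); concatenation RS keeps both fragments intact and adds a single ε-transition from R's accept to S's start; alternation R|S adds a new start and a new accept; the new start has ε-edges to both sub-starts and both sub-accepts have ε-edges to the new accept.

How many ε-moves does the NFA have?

Bottom-up over the parse tree:
Each of the 5 symbol leaves contributes 0 ε-transitions.
  z ∪ y — 4 ε-transitions
  z(z ∪ y)yz — 7 ε-transitions

7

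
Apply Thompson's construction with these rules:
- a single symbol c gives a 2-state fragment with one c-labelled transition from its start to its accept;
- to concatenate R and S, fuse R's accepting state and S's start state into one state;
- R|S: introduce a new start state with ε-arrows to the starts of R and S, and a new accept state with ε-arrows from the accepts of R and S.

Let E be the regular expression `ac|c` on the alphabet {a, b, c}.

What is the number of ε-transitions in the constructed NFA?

4

By structural recursion:
Each of the 3 symbol leaves contributes 0 ε-transitions.
  ac = 0 ε-transitions
  ac|c = 4 ε-transitions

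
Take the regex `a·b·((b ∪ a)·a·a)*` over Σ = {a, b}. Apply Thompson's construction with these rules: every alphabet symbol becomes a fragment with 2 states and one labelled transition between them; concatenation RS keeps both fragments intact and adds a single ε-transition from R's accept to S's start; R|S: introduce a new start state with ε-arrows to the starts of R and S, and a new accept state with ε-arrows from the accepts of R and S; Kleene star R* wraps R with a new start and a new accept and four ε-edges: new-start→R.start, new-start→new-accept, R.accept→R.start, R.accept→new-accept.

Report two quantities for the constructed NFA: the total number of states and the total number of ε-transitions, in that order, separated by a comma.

16, 12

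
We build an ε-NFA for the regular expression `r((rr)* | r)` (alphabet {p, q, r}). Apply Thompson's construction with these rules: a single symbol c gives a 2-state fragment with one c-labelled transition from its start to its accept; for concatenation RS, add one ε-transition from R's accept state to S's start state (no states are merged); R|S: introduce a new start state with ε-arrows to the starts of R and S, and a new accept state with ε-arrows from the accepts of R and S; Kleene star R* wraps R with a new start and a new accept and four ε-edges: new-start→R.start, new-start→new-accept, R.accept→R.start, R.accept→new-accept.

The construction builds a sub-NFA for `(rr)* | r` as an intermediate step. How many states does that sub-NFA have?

10

Fragment for `(rr)* | r`:
Each of the 3 symbol leaves contributes a 2-state fragment.
  rr → 4 states
  (rr)* → 6 states
  (rr)* | r → 10 states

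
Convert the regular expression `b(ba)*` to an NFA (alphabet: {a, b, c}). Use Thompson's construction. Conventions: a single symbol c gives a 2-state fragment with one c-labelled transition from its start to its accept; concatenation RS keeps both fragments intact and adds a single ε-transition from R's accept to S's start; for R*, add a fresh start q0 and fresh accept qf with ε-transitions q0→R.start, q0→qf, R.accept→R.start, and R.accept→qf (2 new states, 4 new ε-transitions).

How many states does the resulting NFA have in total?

Building bottom-up:
Each of the 3 symbol leaves contributes a 2-state fragment.
  ba — 4 states
  (ba)* — 6 states
  b(ba)* — 8 states

8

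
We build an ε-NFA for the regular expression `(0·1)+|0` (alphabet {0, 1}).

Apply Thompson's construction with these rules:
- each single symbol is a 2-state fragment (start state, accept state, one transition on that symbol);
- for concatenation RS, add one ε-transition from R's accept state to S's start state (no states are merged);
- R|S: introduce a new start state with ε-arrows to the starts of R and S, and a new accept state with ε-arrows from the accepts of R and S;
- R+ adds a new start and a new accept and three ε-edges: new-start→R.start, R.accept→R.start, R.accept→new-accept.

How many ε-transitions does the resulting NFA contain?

Per subexpression:
Each of the 3 symbol leaves contributes 0 ε-transitions.
  0·1 — 1 ε-transition
  (0·1)+ — 4 ε-transitions
  (0·1)+|0 — 8 ε-transitions

8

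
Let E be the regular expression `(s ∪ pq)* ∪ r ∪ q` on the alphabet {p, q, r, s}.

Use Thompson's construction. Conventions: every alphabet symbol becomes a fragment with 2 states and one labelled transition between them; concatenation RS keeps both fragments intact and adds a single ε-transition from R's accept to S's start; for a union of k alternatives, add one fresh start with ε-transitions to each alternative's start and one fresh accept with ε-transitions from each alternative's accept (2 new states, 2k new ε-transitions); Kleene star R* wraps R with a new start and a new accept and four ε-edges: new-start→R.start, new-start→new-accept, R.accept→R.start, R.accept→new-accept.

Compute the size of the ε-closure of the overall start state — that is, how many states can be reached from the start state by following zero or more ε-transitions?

9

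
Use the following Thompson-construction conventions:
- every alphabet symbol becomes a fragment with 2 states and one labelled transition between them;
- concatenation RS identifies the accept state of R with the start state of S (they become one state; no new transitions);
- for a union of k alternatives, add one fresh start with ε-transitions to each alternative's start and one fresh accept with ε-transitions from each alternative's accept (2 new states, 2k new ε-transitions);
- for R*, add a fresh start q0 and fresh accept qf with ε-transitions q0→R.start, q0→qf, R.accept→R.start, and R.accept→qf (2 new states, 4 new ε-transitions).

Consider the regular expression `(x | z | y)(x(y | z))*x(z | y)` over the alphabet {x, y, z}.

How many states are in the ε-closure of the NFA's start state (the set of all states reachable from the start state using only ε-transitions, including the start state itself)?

Let C(F) = |ε-closure(F.start)| within fragment F, and note whether F accepts ε. Symbol fragments have C = 1 and do not accept ε. Then:
  x | z | y → new start ε-reaches every alternative's start; none of them accept ε, so the new accept is not reached: C = 1 + 1 + 1 + 1 = 4
  y | z → C = 1 + 1 + 1 = 3 (the new accept is not ε-reachable since no branch accepts ε)
  x(y | z) → C equals the left operand's closure size = 1 (its accept is not ε-reachable, so the closure stops there)
  (x(y | z))* → C = 1 (new start) + 1 (body) + 1 (new accept) = 3
  z | y → C = 1 + 1 + 1 = 3 (the new accept is not ε-reachable since no branch accepts ε)
  (x | z | y)(x(y | z))*x(z | y) → C equals the left operand's closure size = 4 (its accept is not ε-reachable, so the closure stops there)

4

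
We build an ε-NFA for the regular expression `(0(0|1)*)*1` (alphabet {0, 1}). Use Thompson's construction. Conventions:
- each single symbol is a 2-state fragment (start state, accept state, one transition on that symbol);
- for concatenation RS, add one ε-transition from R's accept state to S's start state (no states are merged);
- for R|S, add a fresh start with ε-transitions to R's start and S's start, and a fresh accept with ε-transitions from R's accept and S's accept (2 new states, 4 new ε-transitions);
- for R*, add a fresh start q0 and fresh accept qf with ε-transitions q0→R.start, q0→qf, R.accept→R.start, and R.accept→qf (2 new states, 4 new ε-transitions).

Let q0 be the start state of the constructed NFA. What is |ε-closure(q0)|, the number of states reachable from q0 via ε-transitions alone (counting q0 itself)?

Compute the ε-closure size of each fragment's start state recursively; a symbol fragment's start has no outgoing ε-edge, so its closure is just itself (size 1).
  0|1 → C = 1 + 1 + 1 = 3 (the new accept is not ε-reachable since no branch accepts ε)
  (0|1)* → new start has ε-edges to the inner start and to the new accept, so C = 2 + 3 = 5
  0(0|1)* → C equals the left operand's closure size = 1 (its accept is not ε-reachable, so the closure stops there)
  (0(0|1)*)* → C = 1 (new start) + 1 (body) + 1 (new accept) = 3
  (0(0|1)*)*1 → the left operand accepts ε, so the closure extends into the next operand (via the concat ε-link); C = 3 + 1 = 4

4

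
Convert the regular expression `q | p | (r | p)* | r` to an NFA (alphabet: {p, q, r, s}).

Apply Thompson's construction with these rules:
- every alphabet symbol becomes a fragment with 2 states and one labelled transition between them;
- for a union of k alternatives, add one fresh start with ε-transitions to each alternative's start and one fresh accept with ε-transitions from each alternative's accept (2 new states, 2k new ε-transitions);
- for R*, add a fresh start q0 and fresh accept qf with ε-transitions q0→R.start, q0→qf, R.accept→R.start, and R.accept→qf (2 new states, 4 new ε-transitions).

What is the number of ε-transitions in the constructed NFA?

16

Bottom-up over the parse tree:
Each of the 5 symbol leaves contributes 0 ε-transitions.
  r | p → 4 ε-transitions
  (r | p)* → 8 ε-transitions
  q | p | (r | p)* | r → 16 ε-transitions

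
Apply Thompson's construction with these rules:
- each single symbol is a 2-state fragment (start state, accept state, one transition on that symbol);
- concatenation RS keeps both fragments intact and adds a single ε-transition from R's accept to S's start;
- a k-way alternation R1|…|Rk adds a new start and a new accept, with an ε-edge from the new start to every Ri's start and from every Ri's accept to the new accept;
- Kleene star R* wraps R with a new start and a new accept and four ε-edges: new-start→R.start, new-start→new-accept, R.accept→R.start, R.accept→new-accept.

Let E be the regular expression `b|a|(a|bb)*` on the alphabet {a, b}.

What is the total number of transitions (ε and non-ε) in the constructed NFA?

Building bottom-up:
Each of the 5 symbol leaves contributes 1 transition (1 symbol, 0 ε).
  bb → 3 transitions (2 symbol, 1 ε)
  a|bb → 8 transitions (3 symbol, 5 ε)
  (a|bb)* → 12 transitions (3 symbol, 9 ε)
  b|a|(a|bb)* → 20 transitions (5 symbol, 15 ε)

20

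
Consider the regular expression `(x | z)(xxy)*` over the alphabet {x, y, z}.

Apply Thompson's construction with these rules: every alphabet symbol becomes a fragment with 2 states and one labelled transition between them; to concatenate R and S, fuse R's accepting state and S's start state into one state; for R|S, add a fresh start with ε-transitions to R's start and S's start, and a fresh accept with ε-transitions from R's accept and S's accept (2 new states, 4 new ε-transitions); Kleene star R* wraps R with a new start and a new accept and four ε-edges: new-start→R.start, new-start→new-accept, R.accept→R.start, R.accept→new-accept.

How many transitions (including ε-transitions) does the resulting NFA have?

Per subexpression:
Each of the 5 symbol leaves contributes 1 transition (1 symbol, 0 ε).
  x | z = 6 transitions (2 symbol, 4 ε)
  xxy = 3 transitions (3 symbol, 0 ε)
  (xxy)* = 7 transitions (3 symbol, 4 ε)
  (x | z)(xxy)* = 13 transitions (5 symbol, 8 ε)

13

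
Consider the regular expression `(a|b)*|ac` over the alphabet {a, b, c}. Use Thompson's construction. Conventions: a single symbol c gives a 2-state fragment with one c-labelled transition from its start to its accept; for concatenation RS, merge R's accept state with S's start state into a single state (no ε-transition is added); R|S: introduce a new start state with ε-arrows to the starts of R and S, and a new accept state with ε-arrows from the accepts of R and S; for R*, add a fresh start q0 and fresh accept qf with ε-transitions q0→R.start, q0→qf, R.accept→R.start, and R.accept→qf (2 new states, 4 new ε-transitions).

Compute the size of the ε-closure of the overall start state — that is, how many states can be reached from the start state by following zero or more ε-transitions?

Work bottom-up. For each fragment F, track |ε-closure(F.start)| and whether F's accept lies in that closure (i.e. whether F accepts ε). A single-symbol fragment has closure size 1 and does not accept ε.
  a|b → new start ε-reaches every alternative's start; none of them accept ε, so the new accept is not reached: C = 1 + 1 + 1 = 3
  (a|b)* → the star's fresh start ε-reaches both the body's start and the fresh accept: C = 2 + 3 = 5
  ac → same as the first factor's closure: C = 1
  (a|b)*|ac → new start ε-reaches every alternative's start; at least one alternative accepts ε, so the union's new accept is reached too: C = 1 + 5 + 1 + 1 = 8

8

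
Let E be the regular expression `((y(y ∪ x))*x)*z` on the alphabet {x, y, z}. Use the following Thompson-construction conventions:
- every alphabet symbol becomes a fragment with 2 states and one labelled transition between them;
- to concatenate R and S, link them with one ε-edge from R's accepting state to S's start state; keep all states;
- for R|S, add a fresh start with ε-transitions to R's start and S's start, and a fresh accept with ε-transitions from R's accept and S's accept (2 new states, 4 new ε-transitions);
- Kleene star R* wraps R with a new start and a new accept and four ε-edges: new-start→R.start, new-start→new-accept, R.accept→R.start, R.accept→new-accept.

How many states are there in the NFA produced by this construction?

Recursing over subexpressions:
Each of the 5 symbol leaves contributes a 2-state fragment.
  y ∪ x — 6 states
  y(y ∪ x) — 8 states
  (y(y ∪ x))* — 10 states
  (y(y ∪ x))*x — 12 states
  ((y(y ∪ x))*x)* — 14 states
  ((y(y ∪ x))*x)*z — 16 states

16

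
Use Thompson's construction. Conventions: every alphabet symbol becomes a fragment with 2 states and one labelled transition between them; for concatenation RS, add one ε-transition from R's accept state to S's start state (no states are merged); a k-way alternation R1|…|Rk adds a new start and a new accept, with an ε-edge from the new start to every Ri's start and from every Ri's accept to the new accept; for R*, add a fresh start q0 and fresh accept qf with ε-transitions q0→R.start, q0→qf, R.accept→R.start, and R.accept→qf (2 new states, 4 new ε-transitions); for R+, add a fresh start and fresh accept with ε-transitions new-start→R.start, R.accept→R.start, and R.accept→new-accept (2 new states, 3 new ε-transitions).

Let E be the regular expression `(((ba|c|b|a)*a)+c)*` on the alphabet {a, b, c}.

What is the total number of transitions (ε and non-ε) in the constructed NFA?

Per subexpression:
Each of the 7 symbol leaves contributes 1 transition (1 symbol, 0 ε).
  ba : 3 transitions (2 symbol, 1 ε)
  ba|c|b|a : 14 transitions (5 symbol, 9 ε)
  (ba|c|b|a)* : 18 transitions (5 symbol, 13 ε)
  (ba|c|b|a)*a : 20 transitions (6 symbol, 14 ε)
  ((ba|c|b|a)*a)+ : 23 transitions (6 symbol, 17 ε)
  ((ba|c|b|a)*a)+c : 25 transitions (7 symbol, 18 ε)
  (((ba|c|b|a)*a)+c)* : 29 transitions (7 symbol, 22 ε)

29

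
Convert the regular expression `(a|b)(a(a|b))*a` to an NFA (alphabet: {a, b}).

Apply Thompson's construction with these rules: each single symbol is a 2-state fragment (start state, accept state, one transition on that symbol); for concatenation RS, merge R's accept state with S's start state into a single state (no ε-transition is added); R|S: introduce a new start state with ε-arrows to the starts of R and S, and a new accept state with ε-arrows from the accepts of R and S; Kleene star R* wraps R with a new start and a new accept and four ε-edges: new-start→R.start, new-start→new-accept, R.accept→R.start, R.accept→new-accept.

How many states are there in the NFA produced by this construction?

15

Bottom-up over the parse tree:
Each of the 6 symbol leaves contributes a 2-state fragment.
  a|b → 6 states
  a|b → 6 states
  a(a|b) → 7 states
  (a(a|b))* → 9 states
  (a|b)(a(a|b))*a → 15 states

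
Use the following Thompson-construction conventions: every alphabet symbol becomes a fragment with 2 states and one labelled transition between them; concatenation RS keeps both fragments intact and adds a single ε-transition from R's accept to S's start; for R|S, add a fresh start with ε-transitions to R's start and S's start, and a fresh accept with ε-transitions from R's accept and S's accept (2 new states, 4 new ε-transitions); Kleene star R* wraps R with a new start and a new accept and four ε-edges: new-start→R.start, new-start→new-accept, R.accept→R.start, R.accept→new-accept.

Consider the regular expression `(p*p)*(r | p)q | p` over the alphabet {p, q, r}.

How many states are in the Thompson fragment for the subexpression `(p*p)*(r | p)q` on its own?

16

Fragment for `(p*p)*(r | p)q`:
Each of the 5 symbol leaves contributes a 2-state fragment.
  p* → 4 states
  p*p → 6 states
  (p*p)* → 8 states
  r | p → 6 states
  (p*p)*(r | p)q → 16 states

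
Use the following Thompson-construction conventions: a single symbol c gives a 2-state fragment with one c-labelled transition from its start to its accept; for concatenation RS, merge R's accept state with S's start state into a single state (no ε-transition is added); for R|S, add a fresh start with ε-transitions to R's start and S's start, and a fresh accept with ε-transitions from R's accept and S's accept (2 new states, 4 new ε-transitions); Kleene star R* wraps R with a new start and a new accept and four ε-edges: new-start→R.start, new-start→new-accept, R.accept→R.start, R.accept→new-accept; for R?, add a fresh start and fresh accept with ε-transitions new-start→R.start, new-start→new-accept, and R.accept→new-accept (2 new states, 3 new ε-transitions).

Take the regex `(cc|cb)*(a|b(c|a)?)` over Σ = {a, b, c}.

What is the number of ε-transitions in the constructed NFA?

Bottom-up over the parse tree:
Each of the 8 symbol leaves contributes 0 ε-transitions.
  cc = 0 ε-transitions
  cb = 0 ε-transitions
  cc|cb = 4 ε-transitions
  (cc|cb)* = 8 ε-transitions
  c|a = 4 ε-transitions
  (c|a)? = 7 ε-transitions
  b(c|a)? = 7 ε-transitions
  a|b(c|a)? = 11 ε-transitions
  (cc|cb)*(a|b(c|a)?) = 19 ε-transitions

19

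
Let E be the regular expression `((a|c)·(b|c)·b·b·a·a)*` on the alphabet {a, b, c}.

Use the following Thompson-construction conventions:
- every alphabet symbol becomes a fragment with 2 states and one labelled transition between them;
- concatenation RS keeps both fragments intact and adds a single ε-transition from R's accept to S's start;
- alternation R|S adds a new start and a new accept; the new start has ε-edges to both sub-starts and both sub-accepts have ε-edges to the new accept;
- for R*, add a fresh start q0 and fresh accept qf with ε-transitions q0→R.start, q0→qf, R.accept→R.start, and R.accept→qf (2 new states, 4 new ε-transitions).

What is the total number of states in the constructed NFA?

22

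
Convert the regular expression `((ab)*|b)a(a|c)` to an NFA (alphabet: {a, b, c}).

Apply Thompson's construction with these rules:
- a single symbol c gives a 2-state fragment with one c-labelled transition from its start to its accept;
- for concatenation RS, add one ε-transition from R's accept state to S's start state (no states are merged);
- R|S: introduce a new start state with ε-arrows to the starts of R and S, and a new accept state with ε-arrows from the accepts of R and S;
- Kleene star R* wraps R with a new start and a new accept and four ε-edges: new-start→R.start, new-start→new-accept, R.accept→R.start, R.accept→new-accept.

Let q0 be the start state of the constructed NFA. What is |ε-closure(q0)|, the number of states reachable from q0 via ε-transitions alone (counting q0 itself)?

7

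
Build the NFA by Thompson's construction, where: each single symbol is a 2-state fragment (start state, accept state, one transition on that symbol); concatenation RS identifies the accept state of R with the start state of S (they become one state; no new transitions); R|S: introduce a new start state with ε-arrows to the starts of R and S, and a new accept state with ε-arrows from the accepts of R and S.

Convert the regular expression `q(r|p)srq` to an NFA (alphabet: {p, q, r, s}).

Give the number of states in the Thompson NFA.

Per subexpression:
Each of the 6 symbol leaves contributes a 2-state fragment.
  r|p → 6 states
  q(r|p)srq → 10 states

10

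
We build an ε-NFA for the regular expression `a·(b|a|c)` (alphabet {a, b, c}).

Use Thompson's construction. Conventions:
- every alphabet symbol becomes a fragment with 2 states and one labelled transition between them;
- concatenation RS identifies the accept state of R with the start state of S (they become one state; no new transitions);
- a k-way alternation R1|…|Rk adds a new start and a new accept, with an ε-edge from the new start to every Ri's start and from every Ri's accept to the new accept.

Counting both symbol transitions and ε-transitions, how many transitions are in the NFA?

10

Recursing over subexpressions:
Each of the 4 symbol leaves contributes 1 transition (1 symbol, 0 ε).
  b|a|c : 9 transitions (3 symbol, 6 ε)
  a·(b|a|c) : 10 transitions (4 symbol, 6 ε)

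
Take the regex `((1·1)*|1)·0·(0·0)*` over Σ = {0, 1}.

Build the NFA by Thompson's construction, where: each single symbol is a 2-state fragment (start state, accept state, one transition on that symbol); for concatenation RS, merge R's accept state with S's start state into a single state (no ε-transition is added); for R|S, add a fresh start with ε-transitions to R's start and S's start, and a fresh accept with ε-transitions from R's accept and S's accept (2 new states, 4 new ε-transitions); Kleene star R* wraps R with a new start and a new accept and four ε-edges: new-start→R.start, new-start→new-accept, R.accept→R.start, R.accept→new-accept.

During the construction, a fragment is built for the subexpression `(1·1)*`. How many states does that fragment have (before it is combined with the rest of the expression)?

5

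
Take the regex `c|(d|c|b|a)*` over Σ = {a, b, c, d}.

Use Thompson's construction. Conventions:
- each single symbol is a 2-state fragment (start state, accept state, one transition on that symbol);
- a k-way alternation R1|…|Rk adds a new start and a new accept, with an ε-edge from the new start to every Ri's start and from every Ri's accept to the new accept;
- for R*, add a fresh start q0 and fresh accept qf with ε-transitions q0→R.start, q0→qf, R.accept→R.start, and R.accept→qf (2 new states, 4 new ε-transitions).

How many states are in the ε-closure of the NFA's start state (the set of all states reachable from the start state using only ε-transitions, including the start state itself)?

10

Compute the ε-closure size of each fragment's start state recursively; a symbol fragment's start has no outgoing ε-edge, so its closure is just itself (size 1).
  d|c|b|a : |ε-closure| = 1 + 1 + 1 + 1 + 1 = 5 (the new accept is not ε-reachable since no branch accepts ε)
  (d|c|b|a)* : new start has ε-edges to the inner start and to the new accept, so |ε-closure| = 2 + 5 = 7
  c|(d|c|b|a)* : |ε-closure| = 1 (new start) + (1 + 7) + 1 (new accept, since some branch ε-reaches its own accept) = 10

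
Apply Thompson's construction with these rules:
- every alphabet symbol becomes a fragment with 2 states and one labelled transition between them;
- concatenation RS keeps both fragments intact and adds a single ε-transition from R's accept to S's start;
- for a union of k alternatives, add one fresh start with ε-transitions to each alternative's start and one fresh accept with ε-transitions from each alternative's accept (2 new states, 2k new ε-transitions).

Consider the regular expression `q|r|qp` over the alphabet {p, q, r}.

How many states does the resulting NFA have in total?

10

Per subexpression:
Each of the 4 symbol leaves contributes a 2-state fragment.
  qp — 4 states
  q|r|qp — 10 states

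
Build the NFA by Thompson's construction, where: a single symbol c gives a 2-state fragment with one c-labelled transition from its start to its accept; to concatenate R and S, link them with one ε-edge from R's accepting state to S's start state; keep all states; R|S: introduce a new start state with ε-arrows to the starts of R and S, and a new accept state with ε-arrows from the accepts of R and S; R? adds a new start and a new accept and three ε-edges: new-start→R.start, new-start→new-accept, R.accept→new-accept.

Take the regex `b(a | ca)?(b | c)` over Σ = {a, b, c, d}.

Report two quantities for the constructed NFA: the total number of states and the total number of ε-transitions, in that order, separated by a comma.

18, 14

By structural recursion:
Each of the 6 symbol leaves contributes 2 states and 0 ε-transitions.
  ca : 4 states, 1 ε-transition
  a | ca : 8 states, 5 ε-transitions
  (a | ca)? : 10 states, 8 ε-transitions
  b | c : 6 states, 4 ε-transitions
  b(a | ca)?(b | c) : 18 states, 14 ε-transitions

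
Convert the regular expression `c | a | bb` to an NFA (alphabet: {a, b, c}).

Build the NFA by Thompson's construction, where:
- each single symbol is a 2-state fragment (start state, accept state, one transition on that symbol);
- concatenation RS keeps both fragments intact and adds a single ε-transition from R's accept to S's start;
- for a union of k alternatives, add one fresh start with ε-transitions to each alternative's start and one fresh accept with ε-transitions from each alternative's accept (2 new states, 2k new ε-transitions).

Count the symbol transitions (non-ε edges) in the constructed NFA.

4

Building bottom-up:
Each of the 4 symbol leaves contributes exactly 1 symbol transition.
  bb — 2 symbol transitions
  c | a | bb — 4 symbol transitions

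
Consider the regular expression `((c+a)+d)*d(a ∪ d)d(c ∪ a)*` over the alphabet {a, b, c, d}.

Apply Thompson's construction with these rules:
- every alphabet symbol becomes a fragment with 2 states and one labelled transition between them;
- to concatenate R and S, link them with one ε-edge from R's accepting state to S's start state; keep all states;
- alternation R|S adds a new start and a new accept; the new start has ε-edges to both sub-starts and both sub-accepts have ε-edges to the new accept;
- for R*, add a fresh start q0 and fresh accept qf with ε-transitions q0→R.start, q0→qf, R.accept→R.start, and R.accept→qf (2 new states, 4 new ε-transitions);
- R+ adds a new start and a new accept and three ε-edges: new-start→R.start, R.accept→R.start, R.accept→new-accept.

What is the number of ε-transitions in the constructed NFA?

Per subexpression:
Each of the 9 symbol leaves contributes 0 ε-transitions.
  c+ → 3 ε-transitions
  c+a → 4 ε-transitions
  (c+a)+ → 7 ε-transitions
  (c+a)+d → 8 ε-transitions
  ((c+a)+d)* → 12 ε-transitions
  a ∪ d → 4 ε-transitions
  c ∪ a → 4 ε-transitions
  (c ∪ a)* → 8 ε-transitions
  ((c+a)+d)*d(a ∪ d)d(c ∪ a)* → 28 ε-transitions

28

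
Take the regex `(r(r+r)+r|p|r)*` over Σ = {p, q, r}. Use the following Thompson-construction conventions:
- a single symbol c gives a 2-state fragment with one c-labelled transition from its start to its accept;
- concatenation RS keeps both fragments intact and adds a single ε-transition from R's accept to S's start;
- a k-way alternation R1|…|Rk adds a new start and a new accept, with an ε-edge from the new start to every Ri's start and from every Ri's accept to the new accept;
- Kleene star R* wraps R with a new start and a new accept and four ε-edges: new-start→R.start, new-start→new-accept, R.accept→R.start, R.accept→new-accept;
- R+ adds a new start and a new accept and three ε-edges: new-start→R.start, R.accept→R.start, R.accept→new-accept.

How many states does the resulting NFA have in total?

20

Bottom-up over the parse tree:
Each of the 6 symbol leaves contributes a 2-state fragment.
  r+ = 4 states
  r+r = 6 states
  (r+r)+ = 8 states
  r(r+r)+r = 12 states
  r(r+r)+r|p|r = 18 states
  (r(r+r)+r|p|r)* = 20 states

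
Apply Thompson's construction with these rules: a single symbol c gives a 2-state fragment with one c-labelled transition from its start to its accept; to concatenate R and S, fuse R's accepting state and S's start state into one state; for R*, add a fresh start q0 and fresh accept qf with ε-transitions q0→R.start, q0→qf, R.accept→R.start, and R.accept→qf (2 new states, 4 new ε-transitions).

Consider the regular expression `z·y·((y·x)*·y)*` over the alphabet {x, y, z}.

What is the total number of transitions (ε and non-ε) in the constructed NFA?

13

Bottom-up over the parse tree:
Each of the 5 symbol leaves contributes 1 transition (1 symbol, 0 ε).
  y·x → 2 transitions (2 symbol, 0 ε)
  (y·x)* → 6 transitions (2 symbol, 4 ε)
  (y·x)*·y → 7 transitions (3 symbol, 4 ε)
  ((y·x)*·y)* → 11 transitions (3 symbol, 8 ε)
  z·y·((y·x)*·y)* → 13 transitions (5 symbol, 8 ε)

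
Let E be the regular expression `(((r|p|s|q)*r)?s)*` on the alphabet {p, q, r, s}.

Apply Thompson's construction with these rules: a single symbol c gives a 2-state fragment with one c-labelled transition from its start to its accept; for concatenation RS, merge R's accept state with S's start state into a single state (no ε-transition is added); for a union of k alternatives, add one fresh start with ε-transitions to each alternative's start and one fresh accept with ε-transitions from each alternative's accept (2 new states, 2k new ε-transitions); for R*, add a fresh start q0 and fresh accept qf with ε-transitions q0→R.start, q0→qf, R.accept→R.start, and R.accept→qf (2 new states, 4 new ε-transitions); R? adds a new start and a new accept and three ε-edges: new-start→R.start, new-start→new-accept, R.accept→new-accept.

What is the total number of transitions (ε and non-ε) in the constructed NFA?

25

By structural recursion:
Each of the 6 symbol leaves contributes 1 transition (1 symbol, 0 ε).
  r|p|s|q = 12 transitions (4 symbol, 8 ε)
  (r|p|s|q)* = 16 transitions (4 symbol, 12 ε)
  (r|p|s|q)*r = 17 transitions (5 symbol, 12 ε)
  ((r|p|s|q)*r)? = 20 transitions (5 symbol, 15 ε)
  ((r|p|s|q)*r)?s = 21 transitions (6 symbol, 15 ε)
  (((r|p|s|q)*r)?s)* = 25 transitions (6 symbol, 19 ε)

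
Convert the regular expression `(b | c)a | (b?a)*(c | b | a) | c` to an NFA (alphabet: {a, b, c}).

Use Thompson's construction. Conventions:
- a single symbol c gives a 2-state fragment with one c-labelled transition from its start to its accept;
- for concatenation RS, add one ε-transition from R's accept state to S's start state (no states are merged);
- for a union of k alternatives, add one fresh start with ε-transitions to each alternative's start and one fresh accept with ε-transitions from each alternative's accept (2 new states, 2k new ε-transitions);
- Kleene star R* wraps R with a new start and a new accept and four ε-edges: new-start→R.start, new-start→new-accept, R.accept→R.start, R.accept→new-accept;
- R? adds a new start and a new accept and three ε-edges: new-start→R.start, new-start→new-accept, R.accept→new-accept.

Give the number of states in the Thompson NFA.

28

Building bottom-up:
Each of the 9 symbol leaves contributes a 2-state fragment.
  b | c = 6 states
  (b | c)a = 8 states
  b? = 4 states
  b?a = 6 states
  (b?a)* = 8 states
  c | b | a = 8 states
  (b?a)*(c | b | a) = 16 states
  (b | c)a | (b?a)*(c | b | a) | c = 28 states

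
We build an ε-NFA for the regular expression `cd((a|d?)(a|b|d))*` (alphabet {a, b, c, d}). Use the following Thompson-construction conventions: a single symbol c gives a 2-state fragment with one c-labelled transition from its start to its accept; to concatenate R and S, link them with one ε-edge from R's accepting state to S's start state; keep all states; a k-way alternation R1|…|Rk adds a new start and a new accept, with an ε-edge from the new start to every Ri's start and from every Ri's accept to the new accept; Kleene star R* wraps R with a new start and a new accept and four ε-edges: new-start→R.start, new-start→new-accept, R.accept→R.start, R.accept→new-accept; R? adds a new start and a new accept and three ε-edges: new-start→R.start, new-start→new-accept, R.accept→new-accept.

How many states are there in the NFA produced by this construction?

22

Per subexpression:
Each of the 7 symbol leaves contributes a 2-state fragment.
  d? : 4 states
  a|d? : 8 states
  a|b|d : 8 states
  (a|d?)(a|b|d) : 16 states
  ((a|d?)(a|b|d))* : 18 states
  cd((a|d?)(a|b|d))* : 22 states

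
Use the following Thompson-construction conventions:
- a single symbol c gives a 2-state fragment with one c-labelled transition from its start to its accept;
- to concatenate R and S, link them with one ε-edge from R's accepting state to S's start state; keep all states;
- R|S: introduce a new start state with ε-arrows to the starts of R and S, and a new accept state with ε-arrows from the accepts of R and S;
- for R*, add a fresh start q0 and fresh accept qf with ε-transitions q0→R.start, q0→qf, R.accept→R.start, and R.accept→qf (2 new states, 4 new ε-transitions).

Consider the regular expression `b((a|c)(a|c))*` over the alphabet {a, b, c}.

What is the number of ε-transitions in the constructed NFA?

Building bottom-up:
Each of the 5 symbol leaves contributes 0 ε-transitions.
  a|c = 4 ε-transitions
  a|c = 4 ε-transitions
  (a|c)(a|c) = 9 ε-transitions
  ((a|c)(a|c))* = 13 ε-transitions
  b((a|c)(a|c))* = 14 ε-transitions

14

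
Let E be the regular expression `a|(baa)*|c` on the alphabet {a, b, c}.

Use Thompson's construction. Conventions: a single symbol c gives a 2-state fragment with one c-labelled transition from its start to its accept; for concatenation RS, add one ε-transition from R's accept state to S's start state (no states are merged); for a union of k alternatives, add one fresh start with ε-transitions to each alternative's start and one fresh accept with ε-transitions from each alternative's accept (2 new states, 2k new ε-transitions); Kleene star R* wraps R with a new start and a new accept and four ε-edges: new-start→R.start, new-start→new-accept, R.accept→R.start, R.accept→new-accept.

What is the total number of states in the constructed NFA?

14

Bottom-up over the parse tree:
Each of the 5 symbol leaves contributes a 2-state fragment.
  baa → 6 states
  (baa)* → 8 states
  a|(baa)*|c → 14 states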